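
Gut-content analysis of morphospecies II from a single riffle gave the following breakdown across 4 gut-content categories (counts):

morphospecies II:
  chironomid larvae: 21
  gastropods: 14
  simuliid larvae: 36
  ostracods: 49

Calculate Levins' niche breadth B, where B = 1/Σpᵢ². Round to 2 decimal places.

Proportions for morphospecies II (n=120): 21/120=0.1750, 14/120=0.1167, 36/120=0.3000, 49/120=0.4083
Σpᵢ² = 0.1750² + 0.1167² + 0.3000² + 0.4083² = 0.030625 + 0.013619 + 0.090000 + 0.166709 = 0.300953
B = 1 / 0.300953 = 3.3228

3.32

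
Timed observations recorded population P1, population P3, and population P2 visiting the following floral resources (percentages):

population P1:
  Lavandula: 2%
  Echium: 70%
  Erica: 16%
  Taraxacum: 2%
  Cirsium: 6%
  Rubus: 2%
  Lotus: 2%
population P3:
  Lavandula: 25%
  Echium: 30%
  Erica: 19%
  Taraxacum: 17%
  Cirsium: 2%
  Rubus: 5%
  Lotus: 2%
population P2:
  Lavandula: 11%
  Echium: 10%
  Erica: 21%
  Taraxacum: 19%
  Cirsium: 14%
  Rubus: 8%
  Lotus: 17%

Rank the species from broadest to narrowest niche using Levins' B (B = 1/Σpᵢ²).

Convert percentages to proportions (divide by 100).
Σp_P1ᵢ² = 0.02² + 0.70² + 0.16² + 0.02² + 0.06² + 0.02² + 0.02² = 0.0004 + 0.4900 + 0.0256 + 0.0004 + 0.0036 + 0.0004 + 0.0004 = 0.5208
B_P1 = 1 / 0.5208 = 1.9201
Σp_P3ᵢ² = 0.25² + 0.30² + 0.19² + 0.17² + 0.02² + 0.05² + 0.02² = 0.0625 + 0.0900 + 0.0361 + 0.0289 + 0.0004 + 0.0025 + 0.0004 = 0.2208
B_P3 = 1 / 0.2208 = 4.5290
Σp_P2ᵢ² = 0.11² + 0.10² + 0.21² + 0.19² + 0.14² + 0.08² + 0.17² = 0.0121 + 0.0100 + 0.0441 + 0.0361 + 0.0196 + 0.0064 + 0.0289 = 0.1572
B_P2 = 1 / 0.1572 = 6.3613
Ranking by B (broadest → narrowest): population P2 (6.36) > population P3 (4.53) > population P1 (1.92)

population P2 > population P3 > population P1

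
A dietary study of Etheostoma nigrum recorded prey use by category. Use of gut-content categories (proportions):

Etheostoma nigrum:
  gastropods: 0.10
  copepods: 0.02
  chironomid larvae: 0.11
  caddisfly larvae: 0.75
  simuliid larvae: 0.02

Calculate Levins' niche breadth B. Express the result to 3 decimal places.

Σpᵢ² = 0.10² + 0.02² + 0.11² + 0.75² + 0.02² = 0.0100 + 0.0004 + 0.0121 + 0.5625 + 0.0004 = 0.5854
B = 1 / 0.5854 = 1.70823

1.708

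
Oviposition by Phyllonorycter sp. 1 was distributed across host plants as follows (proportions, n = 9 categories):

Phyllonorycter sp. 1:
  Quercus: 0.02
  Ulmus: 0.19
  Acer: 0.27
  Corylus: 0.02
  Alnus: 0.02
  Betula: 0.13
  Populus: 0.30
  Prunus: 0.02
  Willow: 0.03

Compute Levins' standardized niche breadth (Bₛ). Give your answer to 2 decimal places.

Σpᵢ² = 0.02² + 0.19² + 0.27² + 0.02² + 0.02² + 0.13² + 0.30² + 0.02² + 0.03² = 0.0004 + 0.0361 + 0.0729 + 0.0004 + 0.0004 + 0.0169 + 0.0900 + 0.0004 + 0.0009 = 0.2184
B = 1 / 0.2184 = 4.5788
Bₛ = (B − 1)/(n − 1) = (4.5788 − 1)/(9 − 1) = 3.5788/8 = 0.4474

0.45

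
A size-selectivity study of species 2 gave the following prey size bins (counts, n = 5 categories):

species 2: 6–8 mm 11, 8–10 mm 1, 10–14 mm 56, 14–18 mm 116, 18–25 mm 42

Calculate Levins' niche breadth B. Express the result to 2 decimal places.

2.76

Proportions for species 2 (n=226): 11/226=0.0487, 1/226=0.0044, 56/226=0.2478, 116/226=0.5133, 42/226=0.1858
Σpᵢ² = 0.0487² + 0.0044² + 0.2478² + 0.5133² + 0.1858² = 0.002372 + 0.000019 + 0.061405 + 0.263477 + 0.034522 = 0.361795
B = 1 / 0.361795 = 2.7640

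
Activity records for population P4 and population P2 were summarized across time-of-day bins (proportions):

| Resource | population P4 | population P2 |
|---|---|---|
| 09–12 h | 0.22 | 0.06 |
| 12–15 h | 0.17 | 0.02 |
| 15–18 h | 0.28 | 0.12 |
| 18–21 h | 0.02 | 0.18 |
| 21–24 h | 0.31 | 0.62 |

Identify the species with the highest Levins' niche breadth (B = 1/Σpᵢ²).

Σp_P4ᵢ² = 0.22² + 0.17² + 0.28² + 0.02² + 0.31² = 0.0484 + 0.0289 + 0.0784 + 0.0004 + 0.0961 = 0.2522
B_P4 = 1 / 0.2522 = 3.9651
Σp_P2ᵢ² = 0.06² + 0.02² + 0.12² + 0.18² + 0.62² = 0.0036 + 0.0004 + 0.0144 + 0.0324 + 0.3844 = 0.4352
B_P2 = 1 / 0.4352 = 2.2978
Highest B → broadest niche (most generalist): population P4 (B = 3.97).

population P4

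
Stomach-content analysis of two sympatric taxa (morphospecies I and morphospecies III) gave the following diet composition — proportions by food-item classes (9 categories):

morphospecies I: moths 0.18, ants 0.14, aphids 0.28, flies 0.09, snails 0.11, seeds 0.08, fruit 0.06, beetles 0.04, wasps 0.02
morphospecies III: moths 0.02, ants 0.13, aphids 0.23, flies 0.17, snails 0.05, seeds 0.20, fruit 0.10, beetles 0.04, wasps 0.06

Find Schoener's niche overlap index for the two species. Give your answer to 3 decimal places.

0.720

Σ|p₁ᵢ − p₂ᵢ| = 0.16 + 0.01 + 0.05 + 0.08 + 0.06 + 0.12 + 0.04 + 0.00 + 0.04 = 0.56
D = 1 − ½ × 0.56 = 1 − 0.280 = 0.72000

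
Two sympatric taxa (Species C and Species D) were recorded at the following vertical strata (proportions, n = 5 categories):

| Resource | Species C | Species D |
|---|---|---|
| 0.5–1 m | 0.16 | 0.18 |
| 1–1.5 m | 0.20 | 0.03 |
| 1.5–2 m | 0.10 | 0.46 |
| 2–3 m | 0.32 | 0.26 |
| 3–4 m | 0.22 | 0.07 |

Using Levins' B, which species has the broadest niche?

Species C

Σp_Cᵢ² = 0.16² + 0.20² + 0.10² + 0.32² + 0.22² = 0.0256 + 0.0400 + 0.0100 + 0.1024 + 0.0484 = 0.2264
B_C = 1 / 0.2264 = 4.4170
Σp_Dᵢ² = 0.18² + 0.03² + 0.46² + 0.26² + 0.07² = 0.0324 + 0.0009 + 0.2116 + 0.0676 + 0.0049 = 0.3174
B_D = 1 / 0.3174 = 3.1506
Highest B → broadest niche (most generalist): Species C (B = 4.42).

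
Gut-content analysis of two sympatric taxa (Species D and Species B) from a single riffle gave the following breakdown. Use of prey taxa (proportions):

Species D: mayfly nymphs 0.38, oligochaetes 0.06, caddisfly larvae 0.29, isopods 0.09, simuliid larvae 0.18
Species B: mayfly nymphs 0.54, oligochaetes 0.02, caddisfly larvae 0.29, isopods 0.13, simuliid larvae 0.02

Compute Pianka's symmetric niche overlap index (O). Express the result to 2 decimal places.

0.93

Σ p₁ᵢp₂ᵢ = 0.2052 + 0.0012 + 0.0841 + 0.0117 + 0.0036 = 0.3058
Σp_1ᵢ² = 0.38² + 0.06² + 0.29² + 0.09² + 0.18² = 0.1444 + 0.0036 + 0.0841 + 0.0081 + 0.0324 = 0.2726
Σp_2ᵢ² = 0.54² + 0.02² + 0.29² + 0.13² + 0.02² = 0.2916 + 0.0004 + 0.0841 + 0.0169 + 0.0004 = 0.3934
O = 0.3058 / √(0.2726 × 0.3934) = 0.3058 / 0.32748 = 0.9338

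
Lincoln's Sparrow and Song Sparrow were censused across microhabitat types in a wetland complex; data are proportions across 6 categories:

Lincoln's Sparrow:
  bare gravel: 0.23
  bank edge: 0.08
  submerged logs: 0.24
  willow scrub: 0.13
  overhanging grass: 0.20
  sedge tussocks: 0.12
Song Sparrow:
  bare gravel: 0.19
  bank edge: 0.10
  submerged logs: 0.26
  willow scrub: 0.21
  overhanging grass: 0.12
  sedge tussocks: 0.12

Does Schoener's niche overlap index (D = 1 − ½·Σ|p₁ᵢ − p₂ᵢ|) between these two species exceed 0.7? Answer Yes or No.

Yes

Σ|p₁ᵢ − p₂ᵢ| = 0.04 + 0.02 + 0.02 + 0.08 + 0.08 + 0.00 = 0.24
D = 1 − ½ × 0.24 = 1 − 0.120 = 0.8800
D = 0.8800 > 0.7 → Yes.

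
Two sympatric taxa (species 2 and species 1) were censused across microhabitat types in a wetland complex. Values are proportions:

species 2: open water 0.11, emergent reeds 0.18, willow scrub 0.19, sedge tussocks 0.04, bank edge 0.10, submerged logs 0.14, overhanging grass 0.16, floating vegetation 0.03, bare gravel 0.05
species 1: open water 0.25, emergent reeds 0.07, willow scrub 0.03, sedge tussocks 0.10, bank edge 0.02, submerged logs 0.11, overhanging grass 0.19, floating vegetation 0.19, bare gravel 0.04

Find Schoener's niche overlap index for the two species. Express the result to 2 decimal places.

0.61

Σ|p₁ᵢ − p₂ᵢ| = 0.14 + 0.11 + 0.16 + 0.06 + 0.08 + 0.03 + 0.03 + 0.16 + 0.01 = 0.78
D = 1 − ½ × 0.78 = 1 − 0.390 = 0.6100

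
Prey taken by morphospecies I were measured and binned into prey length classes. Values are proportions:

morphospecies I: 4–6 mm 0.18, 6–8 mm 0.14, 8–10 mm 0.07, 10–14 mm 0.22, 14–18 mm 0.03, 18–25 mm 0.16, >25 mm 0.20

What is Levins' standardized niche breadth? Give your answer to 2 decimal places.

0.80

Σpᵢ² = 0.18² + 0.14² + 0.07² + 0.22² + 0.03² + 0.16² + 0.20² = 0.0324 + 0.0196 + 0.0049 + 0.0484 + 0.0009 + 0.0256 + 0.0400 = 0.1718
B = 1 / 0.1718 = 5.8207
Bₛ = (B − 1)/(n − 1) = (5.8207 − 1)/(7 − 1) = 4.8207/6 = 0.8035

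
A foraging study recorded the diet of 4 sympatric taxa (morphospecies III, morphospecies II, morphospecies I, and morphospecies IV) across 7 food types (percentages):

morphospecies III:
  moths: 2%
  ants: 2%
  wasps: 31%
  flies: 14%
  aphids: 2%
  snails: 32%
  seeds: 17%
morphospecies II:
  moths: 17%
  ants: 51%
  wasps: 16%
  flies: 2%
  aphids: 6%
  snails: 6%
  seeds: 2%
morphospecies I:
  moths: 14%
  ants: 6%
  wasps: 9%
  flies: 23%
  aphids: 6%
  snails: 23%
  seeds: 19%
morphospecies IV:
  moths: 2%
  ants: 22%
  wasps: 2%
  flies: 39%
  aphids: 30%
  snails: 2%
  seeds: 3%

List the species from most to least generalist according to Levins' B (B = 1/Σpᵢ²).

morphospecies I > morphospecies III > morphospecies IV > morphospecies II

Convert percentages to proportions (divide by 100).
Σp_IIIᵢ² = 0.02² + 0.02² + 0.31² + 0.14² + 0.02² + 0.32² + 0.17² = 0.0004 + 0.0004 + 0.0961 + 0.0196 + 0.0004 + 0.1024 + 0.0289 = 0.2482
B_III = 1 / 0.2482 = 4.0290
Σp_IIᵢ² = 0.17² + 0.51² + 0.16² + 0.02² + 0.06² + 0.06² + 0.02² = 0.0289 + 0.2601 + 0.0256 + 0.0004 + 0.0036 + 0.0036 + 0.0004 = 0.3226
B_II = 1 / 0.3226 = 3.0998
Σp_Iᵢ² = 0.14² + 0.06² + 0.09² + 0.23² + 0.06² + 0.23² + 0.19² = 0.0196 + 0.0036 + 0.0081 + 0.0529 + 0.0036 + 0.0529 + 0.0361 = 0.1768
B_I = 1 / 0.1768 = 5.6561
Σp_IVᵢ² = 0.02² + 0.22² + 0.02² + 0.39² + 0.30² + 0.02² + 0.03² = 0.0004 + 0.0484 + 0.0004 + 0.1521 + 0.0900 + 0.0004 + 0.0009 = 0.2926
B_IV = 1 / 0.2926 = 3.4176
Ranking by B (broadest → narrowest): morphospecies I (5.66) > morphospecies III (4.03) > morphospecies IV (3.42) > morphospecies II (3.10)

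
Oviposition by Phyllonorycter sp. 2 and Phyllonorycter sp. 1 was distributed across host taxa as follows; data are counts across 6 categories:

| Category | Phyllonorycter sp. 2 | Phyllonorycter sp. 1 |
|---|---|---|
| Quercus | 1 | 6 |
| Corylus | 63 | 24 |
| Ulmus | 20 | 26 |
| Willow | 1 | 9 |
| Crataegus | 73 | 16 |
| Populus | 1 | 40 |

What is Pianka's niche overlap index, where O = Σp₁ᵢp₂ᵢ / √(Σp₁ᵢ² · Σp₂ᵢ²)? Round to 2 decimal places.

0.58

Proportions for Phyllonorycter sp. 2 (n=159): 1/159=0.0063, 63/159=0.3962, 20/159=0.1258, 1/159=0.0063, 73/159=0.4591, 1/159=0.0063
Proportions for Phyllonorycter sp. 1 (n=121): 6/121=0.0496, 24/121=0.1983, 26/121=0.2149, 9/121=0.0744, 16/121=0.1322, 40/121=0.3306
Σ p₁ᵢp₂ᵢ = 0.000312 + 0.078566 + 0.027034 + 0.000469 + 0.060693 + 0.002083 = 0.169157
Σp_1ᵢ² = 0.0063² + 0.3962² + 0.1258² + 0.0063² + 0.4591² + 0.0063² = 0.000040 + 0.156974 + 0.015826 + 0.000040 + 0.210773 + 0.000040 = 0.383693
Σp_2ᵢ² = 0.0496² + 0.1983² + 0.2149² + 0.0744² + 0.1322² + 0.3306² = 0.002460 + 0.039323 + 0.046182 + 0.005535 + 0.017477 + 0.109296 = 0.220273
O = 0.169157 / √(0.383693 × 0.220273) = 0.169157 / 0.2907184 = 0.5819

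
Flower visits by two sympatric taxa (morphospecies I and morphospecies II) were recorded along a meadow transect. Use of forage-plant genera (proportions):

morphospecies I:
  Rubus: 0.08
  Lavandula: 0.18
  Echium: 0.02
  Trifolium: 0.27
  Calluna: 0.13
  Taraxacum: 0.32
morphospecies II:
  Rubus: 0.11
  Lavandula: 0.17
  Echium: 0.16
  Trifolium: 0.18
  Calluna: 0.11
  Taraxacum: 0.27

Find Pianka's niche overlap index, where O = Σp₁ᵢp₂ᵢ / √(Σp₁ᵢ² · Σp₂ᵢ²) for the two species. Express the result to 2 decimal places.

0.93

Σ p₁ᵢp₂ᵢ = 0.0088 + 0.0306 + 0.0032 + 0.0486 + 0.0143 + 0.0864 = 0.1919
Σp_1ᵢ² = 0.08² + 0.18² + 0.02² + 0.27² + 0.13² + 0.32² = 0.0064 + 0.0324 + 0.0004 + 0.0729 + 0.0169 + 0.1024 = 0.2314
Σp_2ᵢ² = 0.11² + 0.17² + 0.16² + 0.18² + 0.11² + 0.27² = 0.0121 + 0.0289 + 0.0256 + 0.0324 + 0.0121 + 0.0729 = 0.1840
O = 0.1919 / √(0.2314 × 0.1840) = 0.1919 / 0.20634 = 0.9300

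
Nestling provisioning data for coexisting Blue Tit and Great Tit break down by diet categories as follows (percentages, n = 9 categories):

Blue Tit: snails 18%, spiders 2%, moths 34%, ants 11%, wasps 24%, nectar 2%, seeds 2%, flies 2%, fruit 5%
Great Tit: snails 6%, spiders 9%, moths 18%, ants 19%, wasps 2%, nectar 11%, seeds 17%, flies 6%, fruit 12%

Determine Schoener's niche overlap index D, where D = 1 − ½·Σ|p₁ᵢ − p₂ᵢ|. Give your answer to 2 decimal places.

0.50

Convert percentages to proportions (divide by 100).
Σ|p₁ᵢ − p₂ᵢ| = 0.12 + 0.07 + 0.16 + 0.08 + 0.22 + 0.09 + 0.15 + 0.04 + 0.07 = 1.00
D = 1 − ½ × 1.00 = 1 − 0.500 = 0.5000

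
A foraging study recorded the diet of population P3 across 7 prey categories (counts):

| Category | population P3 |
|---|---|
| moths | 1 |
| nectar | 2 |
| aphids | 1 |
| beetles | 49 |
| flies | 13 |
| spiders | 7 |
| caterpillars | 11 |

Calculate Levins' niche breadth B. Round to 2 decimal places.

2.57

Proportions for population P3 (n=84): 1/84=0.0119, 2/84=0.0238, 1/84=0.0119, 49/84=0.5833, 13/84=0.1548, 7/84=0.0833, 11/84=0.1310
Σpᵢ² = 0.0119² + 0.0238² + 0.0119² + 0.5833² + 0.1548² + 0.0833² + 0.1310² = 0.000142 + 0.000566 + 0.000142 + 0.340239 + 0.023963 + 0.006939 + 0.017161 = 0.389152
B = 1 / 0.389152 = 2.5697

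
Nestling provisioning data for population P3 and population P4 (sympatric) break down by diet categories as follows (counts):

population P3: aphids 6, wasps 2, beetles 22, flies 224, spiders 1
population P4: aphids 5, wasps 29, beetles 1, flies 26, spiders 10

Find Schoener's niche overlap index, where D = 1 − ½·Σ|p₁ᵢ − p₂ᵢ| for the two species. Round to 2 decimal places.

0.42

Proportions for population P3 (n=255): 6/255=0.0235, 2/255=0.0078, 22/255=0.0863, 224/255=0.8784, 1/255=0.0039
Proportions for population P4 (n=71): 5/71=0.0704, 29/71=0.4085, 1/71=0.0141, 26/71=0.3662, 10/71=0.1408
Σ|p₁ᵢ − p₂ᵢ| = 0.0469 + 0.4007 + 0.0722 + 0.5122 + 0.1369 = 1.1689
D = 1 − ½ × 1.1689 = 1 − 0.58445 = 0.41555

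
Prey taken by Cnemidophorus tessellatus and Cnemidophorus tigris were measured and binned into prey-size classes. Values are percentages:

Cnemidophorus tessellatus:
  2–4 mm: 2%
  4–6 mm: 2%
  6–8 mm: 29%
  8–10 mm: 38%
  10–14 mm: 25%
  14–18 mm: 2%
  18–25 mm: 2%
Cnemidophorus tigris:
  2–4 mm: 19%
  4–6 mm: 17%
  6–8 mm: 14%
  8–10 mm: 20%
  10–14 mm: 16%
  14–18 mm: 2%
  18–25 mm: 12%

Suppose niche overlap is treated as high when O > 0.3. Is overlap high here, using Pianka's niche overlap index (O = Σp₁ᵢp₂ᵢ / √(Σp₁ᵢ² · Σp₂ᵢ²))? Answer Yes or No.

Convert percentages to proportions (divide by 100).
Σ p₁ᵢp₂ᵢ = 0.0038 + 0.0034 + 0.0406 + 0.0760 + 0.0400 + 0.0004 + 0.0024 = 0.1666
Σp_1ᵢ² = 0.02² + 0.02² + 0.29² + 0.38² + 0.25² + 0.02² + 0.02² = 0.0004 + 0.0004 + 0.0841 + 0.1444 + 0.0625 + 0.0004 + 0.0004 = 0.2926
Σp_2ᵢ² = 0.19² + 0.17² + 0.14² + 0.20² + 0.16² + 0.02² + 0.12² = 0.0361 + 0.0289 + 0.0196 + 0.0400 + 0.0256 + 0.0004 + 0.0144 = 0.1650
O = 0.1666 / √(0.2926 × 0.1650) = 0.1666 / 0.21972 = 0.7582
O = 0.7582 > 0.3 → Yes.

Yes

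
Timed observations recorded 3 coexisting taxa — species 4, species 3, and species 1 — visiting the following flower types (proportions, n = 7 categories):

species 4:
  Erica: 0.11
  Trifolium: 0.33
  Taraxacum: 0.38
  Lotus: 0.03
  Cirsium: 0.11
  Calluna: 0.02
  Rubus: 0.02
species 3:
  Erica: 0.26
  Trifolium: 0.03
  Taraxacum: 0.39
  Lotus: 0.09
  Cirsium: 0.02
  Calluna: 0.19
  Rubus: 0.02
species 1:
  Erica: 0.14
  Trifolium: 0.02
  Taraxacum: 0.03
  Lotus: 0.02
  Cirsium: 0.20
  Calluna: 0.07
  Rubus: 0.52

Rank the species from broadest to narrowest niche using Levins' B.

species 3 > species 4 > species 1

Σp_4ᵢ² = 0.11² + 0.33² + 0.38² + 0.03² + 0.11² + 0.02² + 0.02² = 0.0121 + 0.1089 + 0.1444 + 0.0009 + 0.0121 + 0.0004 + 0.0004 = 0.2792
B_4 = 1 / 0.2792 = 3.5817
Σp_3ᵢ² = 0.26² + 0.03² + 0.39² + 0.09² + 0.02² + 0.19² + 0.02² = 0.0676 + 0.0009 + 0.1521 + 0.0081 + 0.0004 + 0.0361 + 0.0004 = 0.2656
B_3 = 1 / 0.2656 = 3.7651
Σp_1ᵢ² = 0.14² + 0.02² + 0.03² + 0.02² + 0.20² + 0.07² + 0.52² = 0.0196 + 0.0004 + 0.0009 + 0.0004 + 0.0400 + 0.0049 + 0.2704 = 0.3366
B_1 = 1 / 0.3366 = 2.9709
Ranking by B (broadest → narrowest): species 3 (3.77) > species 4 (3.58) > species 1 (2.97)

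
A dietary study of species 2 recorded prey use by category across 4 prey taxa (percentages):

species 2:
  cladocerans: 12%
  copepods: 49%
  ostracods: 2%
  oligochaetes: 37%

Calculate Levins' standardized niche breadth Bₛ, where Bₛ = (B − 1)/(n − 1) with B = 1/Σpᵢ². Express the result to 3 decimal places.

Convert percentages to proportions (divide by 100).
Σpᵢ² = 0.12² + 0.49² + 0.02² + 0.37² = 0.0144 + 0.2401 + 0.0004 + 0.1369 = 0.3918
B = 1 / 0.3918 = 2.55232
Bₛ = (B − 1)/(n − 1) = (2.55232 − 1)/(4 − 1) = 1.55232/3 = 0.51744

0.517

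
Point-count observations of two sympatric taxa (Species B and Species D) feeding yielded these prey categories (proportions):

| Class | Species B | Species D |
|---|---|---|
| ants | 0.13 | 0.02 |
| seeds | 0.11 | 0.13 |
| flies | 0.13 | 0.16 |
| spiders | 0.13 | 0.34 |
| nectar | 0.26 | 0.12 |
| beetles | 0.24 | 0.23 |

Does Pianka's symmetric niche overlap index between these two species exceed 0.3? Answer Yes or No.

Yes

Σ p₁ᵢp₂ᵢ = 0.0026 + 0.0143 + 0.0208 + 0.0442 + 0.0312 + 0.0552 = 0.1683
Σp_1ᵢ² = 0.13² + 0.11² + 0.13² + 0.13² + 0.26² + 0.24² = 0.0169 + 0.0121 + 0.0169 + 0.0169 + 0.0676 + 0.0576 = 0.1880
Σp_2ᵢ² = 0.02² + 0.13² + 0.16² + 0.34² + 0.12² + 0.23² = 0.0004 + 0.0169 + 0.0256 + 0.1156 + 0.0144 + 0.0529 = 0.2258
O = 0.1683 / √(0.1880 × 0.2258) = 0.1683 / 0.20603 = 0.8169
O = 0.8169 > 0.3 → Yes.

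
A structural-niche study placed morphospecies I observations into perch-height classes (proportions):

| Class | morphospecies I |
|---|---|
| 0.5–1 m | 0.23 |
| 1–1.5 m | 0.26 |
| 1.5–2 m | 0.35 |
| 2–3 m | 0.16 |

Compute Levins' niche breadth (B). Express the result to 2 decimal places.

3.72

Σpᵢ² = 0.23² + 0.26² + 0.35² + 0.16² = 0.0529 + 0.0676 + 0.1225 + 0.0256 = 0.2686
B = 1 / 0.2686 = 3.7230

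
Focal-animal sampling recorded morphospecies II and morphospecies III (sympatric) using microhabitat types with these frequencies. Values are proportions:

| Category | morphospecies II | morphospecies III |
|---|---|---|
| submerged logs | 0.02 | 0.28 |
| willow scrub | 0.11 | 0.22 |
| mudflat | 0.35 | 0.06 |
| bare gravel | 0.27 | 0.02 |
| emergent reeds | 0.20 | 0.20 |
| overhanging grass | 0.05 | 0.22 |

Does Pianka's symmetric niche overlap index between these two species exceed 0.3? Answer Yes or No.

Yes

Σ p₁ᵢp₂ᵢ = 0.0056 + 0.0242 + 0.0210 + 0.0054 + 0.0400 + 0.0110 = 0.1072
Σp_1ᵢ² = 0.02² + 0.11² + 0.35² + 0.27² + 0.20² + 0.05² = 0.0004 + 0.0121 + 0.1225 + 0.0729 + 0.0400 + 0.0025 = 0.2504
Σp_2ᵢ² = 0.28² + 0.22² + 0.06² + 0.02² + 0.20² + 0.22² = 0.0784 + 0.0484 + 0.0036 + 0.0004 + 0.0400 + 0.0484 = 0.2192
O = 0.1072 / √(0.2504 × 0.2192) = 0.1072 / 0.23428 = 0.4576
O = 0.4576 > 0.3 → Yes.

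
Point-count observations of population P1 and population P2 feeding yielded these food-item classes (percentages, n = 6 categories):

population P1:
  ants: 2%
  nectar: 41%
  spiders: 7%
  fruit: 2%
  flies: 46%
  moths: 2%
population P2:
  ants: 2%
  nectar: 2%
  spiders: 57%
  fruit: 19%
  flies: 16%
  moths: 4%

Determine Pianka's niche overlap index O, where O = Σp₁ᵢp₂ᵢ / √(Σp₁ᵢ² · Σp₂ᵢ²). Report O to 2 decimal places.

0.33

Convert percentages to proportions (divide by 100).
Σ p₁ᵢp₂ᵢ = 0.0004 + 0.0082 + 0.0399 + 0.0038 + 0.0736 + 0.0008 = 0.1267
Σp_1ᵢ² = 0.02² + 0.41² + 0.07² + 0.02² + 0.46² + 0.02² = 0.0004 + 0.1681 + 0.0049 + 0.0004 + 0.2116 + 0.0004 = 0.3858
Σp_2ᵢ² = 0.02² + 0.02² + 0.57² + 0.19² + 0.16² + 0.04² = 0.0004 + 0.0004 + 0.3249 + 0.0361 + 0.0256 + 0.0016 = 0.3890
O = 0.1267 / √(0.3858 × 0.3890) = 0.1267 / 0.38740 = 0.3271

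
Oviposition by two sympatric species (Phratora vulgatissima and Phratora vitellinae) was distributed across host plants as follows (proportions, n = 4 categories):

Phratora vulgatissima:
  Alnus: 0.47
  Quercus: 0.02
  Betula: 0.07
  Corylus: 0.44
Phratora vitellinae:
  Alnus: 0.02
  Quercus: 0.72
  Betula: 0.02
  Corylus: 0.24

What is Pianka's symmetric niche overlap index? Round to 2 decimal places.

0.27

Σ p₁ᵢp₂ᵢ = 0.0094 + 0.0144 + 0.0014 + 0.1056 = 0.1308
Σp_1ᵢ² = 0.47² + 0.02² + 0.07² + 0.44² = 0.2209 + 0.0004 + 0.0049 + 0.1936 = 0.4198
Σp_2ᵢ² = 0.02² + 0.72² + 0.02² + 0.24² = 0.0004 + 0.5184 + 0.0004 + 0.0576 = 0.5768
O = 0.1308 / √(0.4198 × 0.5768) = 0.1308 / 0.49208 = 0.2658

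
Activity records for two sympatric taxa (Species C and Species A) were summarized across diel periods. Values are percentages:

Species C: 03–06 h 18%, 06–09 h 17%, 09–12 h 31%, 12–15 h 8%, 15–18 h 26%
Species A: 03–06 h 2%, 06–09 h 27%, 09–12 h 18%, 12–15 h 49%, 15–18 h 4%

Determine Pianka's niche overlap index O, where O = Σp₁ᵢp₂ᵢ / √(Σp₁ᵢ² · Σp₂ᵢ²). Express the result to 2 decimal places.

Convert percentages to proportions (divide by 100).
Σ p₁ᵢp₂ᵢ = 0.0036 + 0.0459 + 0.0558 + 0.0392 + 0.0104 = 0.1549
Σp_1ᵢ² = 0.18² + 0.17² + 0.31² + 0.08² + 0.26² = 0.0324 + 0.0289 + 0.0961 + 0.0064 + 0.0676 = 0.2314
Σp_2ᵢ² = 0.02² + 0.27² + 0.18² + 0.49² + 0.04² = 0.0004 + 0.0729 + 0.0324 + 0.2401 + 0.0016 = 0.3474
O = 0.1549 / √(0.2314 × 0.3474) = 0.1549 / 0.28353 = 0.5463

0.55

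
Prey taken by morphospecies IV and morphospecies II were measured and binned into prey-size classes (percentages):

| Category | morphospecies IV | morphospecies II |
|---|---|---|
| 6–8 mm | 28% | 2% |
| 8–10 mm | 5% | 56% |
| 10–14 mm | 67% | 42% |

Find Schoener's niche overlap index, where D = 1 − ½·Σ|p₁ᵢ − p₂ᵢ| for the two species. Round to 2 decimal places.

0.49

Convert percentages to proportions (divide by 100).
Σ|p₁ᵢ − p₂ᵢ| = 0.26 + 0.51 + 0.25 = 1.02
D = 1 − ½ × 1.02 = 1 − 0.510 = 0.4900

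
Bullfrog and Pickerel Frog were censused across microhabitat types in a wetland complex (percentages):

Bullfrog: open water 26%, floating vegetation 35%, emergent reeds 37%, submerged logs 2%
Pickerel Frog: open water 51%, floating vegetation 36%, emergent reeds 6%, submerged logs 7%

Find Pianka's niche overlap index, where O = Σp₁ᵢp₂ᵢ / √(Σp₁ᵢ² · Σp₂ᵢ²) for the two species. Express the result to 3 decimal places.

Convert percentages to proportions (divide by 100).
Σ p₁ᵢp₂ᵢ = 0.1326 + 0.1260 + 0.0222 + 0.0014 = 0.2822
Σp_1ᵢ² = 0.26² + 0.35² + 0.37² + 0.02² = 0.0676 + 0.1225 + 0.1369 + 0.0004 = 0.3274
Σp_2ᵢ² = 0.51² + 0.36² + 0.06² + 0.07² = 0.2601 + 0.1296 + 0.0036 + 0.0049 = 0.3982
O = 0.2822 / √(0.3274 × 0.3982) = 0.2822 / 0.361069 = 0.78157

0.782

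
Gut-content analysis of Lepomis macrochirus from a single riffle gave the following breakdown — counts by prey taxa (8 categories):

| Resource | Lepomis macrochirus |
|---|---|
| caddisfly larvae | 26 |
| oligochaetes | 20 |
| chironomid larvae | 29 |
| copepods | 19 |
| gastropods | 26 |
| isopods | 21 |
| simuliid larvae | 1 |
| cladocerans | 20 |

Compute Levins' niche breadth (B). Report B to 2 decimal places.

Proportions for Lepomis macrochirus (n=162): 26/162=0.1605, 20/162=0.1235, 29/162=0.1790, 19/162=0.1173, 26/162=0.1605, 21/162=0.1296, 1/162=0.0062, 20/162=0.1235
Σpᵢ² = 0.1605² + 0.1235² + 0.1790² + 0.1173² + 0.1605² + 0.1296² + 0.0062² + 0.1235² = 0.025760 + 0.015252 + 0.032041 + 0.013759 + 0.025760 + 0.016796 + 0.000038 + 0.015252 = 0.144658
B = 1 / 0.144658 = 6.9129

6.91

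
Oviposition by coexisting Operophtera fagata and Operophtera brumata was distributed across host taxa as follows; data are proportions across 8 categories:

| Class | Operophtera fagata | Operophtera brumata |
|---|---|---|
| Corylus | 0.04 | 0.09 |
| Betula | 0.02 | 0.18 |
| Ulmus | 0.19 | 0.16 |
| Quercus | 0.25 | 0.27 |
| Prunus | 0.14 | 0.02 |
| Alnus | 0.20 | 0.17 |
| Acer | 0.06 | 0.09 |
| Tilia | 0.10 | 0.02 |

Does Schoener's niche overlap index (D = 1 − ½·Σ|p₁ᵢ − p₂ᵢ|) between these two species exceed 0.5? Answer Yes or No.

Σ|p₁ᵢ − p₂ᵢ| = 0.05 + 0.16 + 0.03 + 0.02 + 0.12 + 0.03 + 0.03 + 0.08 = 0.52
D = 1 − ½ × 0.52 = 1 − 0.260 = 0.7400
D = 0.7400 > 0.5 → Yes.

Yes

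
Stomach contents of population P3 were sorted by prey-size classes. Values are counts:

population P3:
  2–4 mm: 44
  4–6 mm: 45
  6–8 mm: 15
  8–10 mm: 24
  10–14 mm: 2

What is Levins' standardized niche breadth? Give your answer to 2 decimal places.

Proportions for population P3 (n=130): 44/130=0.3385, 45/130=0.3462, 15/130=0.1154, 24/130=0.1846, 2/130=0.0154
Σpᵢ² = 0.3385² + 0.3462² + 0.1154² + 0.1846² + 0.0154² = 0.114582 + 0.119854 + 0.013317 + 0.034077 + 0.000237 = 0.282067
B = 1 / 0.282067 = 3.5453
Bₛ = (B − 1)/(n − 1) = (3.5453 − 1)/(5 − 1) = 2.5453/4 = 0.6363

0.64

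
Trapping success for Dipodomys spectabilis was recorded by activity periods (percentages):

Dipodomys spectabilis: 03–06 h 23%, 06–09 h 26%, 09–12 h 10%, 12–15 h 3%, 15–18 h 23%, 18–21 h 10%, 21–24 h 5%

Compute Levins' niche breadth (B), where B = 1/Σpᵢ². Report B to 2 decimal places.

Convert percentages to proportions (divide by 100).
Σpᵢ² = 0.23² + 0.26² + 0.10² + 0.03² + 0.23² + 0.10² + 0.05² = 0.0529 + 0.0676 + 0.0100 + 0.0009 + 0.0529 + 0.0100 + 0.0025 = 0.1968
B = 1 / 0.1968 = 5.0813

5.08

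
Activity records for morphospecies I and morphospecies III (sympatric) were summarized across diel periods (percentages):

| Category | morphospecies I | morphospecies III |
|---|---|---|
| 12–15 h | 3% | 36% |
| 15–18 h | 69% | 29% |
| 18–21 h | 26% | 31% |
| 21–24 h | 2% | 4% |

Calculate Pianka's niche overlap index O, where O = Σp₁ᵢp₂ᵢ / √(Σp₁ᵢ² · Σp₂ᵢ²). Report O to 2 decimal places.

0.71

Convert percentages to proportions (divide by 100).
Σ p₁ᵢp₂ᵢ = 0.0108 + 0.2001 + 0.0806 + 0.0008 = 0.2923
Σp_1ᵢ² = 0.03² + 0.69² + 0.26² + 0.02² = 0.0009 + 0.4761 + 0.0676 + 0.0004 = 0.5450
Σp_2ᵢ² = 0.36² + 0.29² + 0.31² + 0.04² = 0.1296 + 0.0841 + 0.0961 + 0.0016 = 0.3114
O = 0.2923 / √(0.5450 × 0.3114) = 0.2923 / 0.41196 = 0.7095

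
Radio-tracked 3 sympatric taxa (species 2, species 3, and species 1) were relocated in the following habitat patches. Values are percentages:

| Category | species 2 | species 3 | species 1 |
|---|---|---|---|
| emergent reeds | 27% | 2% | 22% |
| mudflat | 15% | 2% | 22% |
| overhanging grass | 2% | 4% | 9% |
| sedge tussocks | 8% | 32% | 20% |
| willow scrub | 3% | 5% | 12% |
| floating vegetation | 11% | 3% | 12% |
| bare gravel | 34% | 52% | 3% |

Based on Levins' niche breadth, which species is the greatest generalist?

species 1

Convert percentages to proportions (divide by 100).
Σp_2ᵢ² = 0.27² + 0.15² + 0.02² + 0.08² + 0.03² + 0.11² + 0.34² = 0.0729 + 0.0225 + 0.0004 + 0.0064 + 0.0009 + 0.0121 + 0.1156 = 0.2308
B_2 = 1 / 0.2308 = 4.3328
Σp_3ᵢ² = 0.02² + 0.02² + 0.04² + 0.32² + 0.05² + 0.03² + 0.52² = 0.0004 + 0.0004 + 0.0016 + 0.1024 + 0.0025 + 0.0009 + 0.2704 = 0.3786
B_3 = 1 / 0.3786 = 2.6413
Σp_1ᵢ² = 0.22² + 0.22² + 0.09² + 0.20² + 0.12² + 0.12² + 0.03² = 0.0484 + 0.0484 + 0.0081 + 0.0400 + 0.0144 + 0.0144 + 0.0009 = 0.1746
B_1 = 1 / 0.1746 = 5.7274
Highest B → broadest niche (most generalist): species 1 (B = 5.73).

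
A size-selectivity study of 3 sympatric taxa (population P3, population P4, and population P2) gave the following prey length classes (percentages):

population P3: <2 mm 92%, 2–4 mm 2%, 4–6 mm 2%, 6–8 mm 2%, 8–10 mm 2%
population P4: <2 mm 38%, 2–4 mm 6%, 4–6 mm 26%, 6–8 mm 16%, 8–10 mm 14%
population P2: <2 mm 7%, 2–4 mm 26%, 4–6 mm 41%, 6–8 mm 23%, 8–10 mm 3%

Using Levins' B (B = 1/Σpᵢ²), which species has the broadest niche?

Convert percentages to proportions (divide by 100).
Σp_P3ᵢ² = 0.92² + 0.02² + 0.02² + 0.02² + 0.02² = 0.8464 + 0.0004 + 0.0004 + 0.0004 + 0.0004 = 0.8480
B_P3 = 1 / 0.8480 = 1.1792
Σp_P4ᵢ² = 0.38² + 0.06² + 0.26² + 0.16² + 0.14² = 0.1444 + 0.0036 + 0.0676 + 0.0256 + 0.0196 = 0.2608
B_P4 = 1 / 0.2608 = 3.8344
Σp_P2ᵢ² = 0.07² + 0.26² + 0.41² + 0.23² + 0.03² = 0.0049 + 0.0676 + 0.1681 + 0.0529 + 0.0009 = 0.2944
B_P2 = 1 / 0.2944 = 3.3967
Highest B → broadest niche (most generalist): population P4 (B = 3.83).

population P4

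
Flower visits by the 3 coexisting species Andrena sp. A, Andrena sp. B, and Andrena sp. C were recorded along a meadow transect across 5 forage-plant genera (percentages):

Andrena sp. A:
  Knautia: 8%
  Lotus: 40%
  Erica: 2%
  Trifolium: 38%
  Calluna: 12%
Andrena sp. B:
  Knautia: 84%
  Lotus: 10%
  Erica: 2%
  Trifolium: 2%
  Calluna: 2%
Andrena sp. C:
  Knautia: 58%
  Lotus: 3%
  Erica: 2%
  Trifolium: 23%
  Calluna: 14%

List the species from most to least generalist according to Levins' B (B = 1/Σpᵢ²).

Andrena sp. A > Andrena sp. C > Andrena sp. B

Convert percentages to proportions (divide by 100).
Σp_Aᵢ² = 0.08² + 0.40² + 0.02² + 0.38² + 0.12² = 0.0064 + 0.1600 + 0.0004 + 0.1444 + 0.0144 = 0.3256
B_A = 1 / 0.3256 = 3.0713
Σp_Bᵢ² = 0.84² + 0.10² + 0.02² + 0.02² + 0.02² = 0.7056 + 0.0100 + 0.0004 + 0.0004 + 0.0004 = 0.7168
B_B = 1 / 0.7168 = 1.3951
Σp_Cᵢ² = 0.58² + 0.03² + 0.02² + 0.23² + 0.14² = 0.3364 + 0.0009 + 0.0004 + 0.0529 + 0.0196 = 0.4102
B_C = 1 / 0.4102 = 2.4378
Ranking by B (broadest → narrowest): Andrena sp. A (3.07) > Andrena sp. C (2.44) > Andrena sp. B (1.40)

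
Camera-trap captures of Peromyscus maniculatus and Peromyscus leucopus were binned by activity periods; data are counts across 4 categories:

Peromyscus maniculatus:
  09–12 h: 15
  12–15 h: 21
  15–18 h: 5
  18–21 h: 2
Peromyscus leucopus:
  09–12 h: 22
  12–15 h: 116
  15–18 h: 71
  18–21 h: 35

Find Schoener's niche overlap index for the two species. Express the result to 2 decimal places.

0.73

Proportions for Peromyscus maniculatus (n=43): 15/43=0.3488, 21/43=0.4884, 5/43=0.1163, 2/43=0.0465
Proportions for Peromyscus leucopus (n=244): 22/244=0.0902, 116/244=0.4754, 71/244=0.2910, 35/244=0.1434
Σ|p₁ᵢ − p₂ᵢ| = 0.2586 + 0.0130 + 0.1747 + 0.0969 = 0.5432
D = 1 − ½ × 0.5432 = 1 − 0.27160 = 0.72840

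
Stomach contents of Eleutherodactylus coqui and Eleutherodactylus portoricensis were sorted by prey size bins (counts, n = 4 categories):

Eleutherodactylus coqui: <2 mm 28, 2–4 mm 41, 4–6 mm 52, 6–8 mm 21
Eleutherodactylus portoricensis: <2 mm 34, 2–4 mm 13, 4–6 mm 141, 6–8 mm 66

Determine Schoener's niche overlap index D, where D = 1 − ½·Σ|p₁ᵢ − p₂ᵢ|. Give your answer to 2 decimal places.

0.70

Proportions for Eleutherodactylus coqui (n=142): 28/142=0.1972, 41/142=0.2887, 52/142=0.3662, 21/142=0.1479
Proportions for Eleutherodactylus portoricensis (n=254): 34/254=0.1339, 13/254=0.0512, 141/254=0.5551, 66/254=0.2598
Σ|p₁ᵢ − p₂ᵢ| = 0.0633 + 0.2375 + 0.1889 + 0.1119 = 0.6016
D = 1 − ½ × 0.6016 = 1 − 0.30080 = 0.69920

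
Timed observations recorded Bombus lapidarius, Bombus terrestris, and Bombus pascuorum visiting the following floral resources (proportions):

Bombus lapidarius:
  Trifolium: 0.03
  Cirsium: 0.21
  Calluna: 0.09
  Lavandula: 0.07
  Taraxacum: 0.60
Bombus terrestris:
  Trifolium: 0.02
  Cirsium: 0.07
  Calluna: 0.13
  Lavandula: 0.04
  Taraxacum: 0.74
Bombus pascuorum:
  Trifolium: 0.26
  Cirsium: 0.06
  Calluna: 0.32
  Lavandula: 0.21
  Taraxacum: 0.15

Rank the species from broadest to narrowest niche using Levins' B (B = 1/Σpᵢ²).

Σp_lapiᵢ² = 0.03² + 0.21² + 0.09² + 0.07² + 0.60² = 0.0009 + 0.0441 + 0.0081 + 0.0049 + 0.3600 = 0.4180
B_lapi = 1 / 0.4180 = 2.3923
Σp_terrᵢ² = 0.02² + 0.07² + 0.13² + 0.04² + 0.74² = 0.0004 + 0.0049 + 0.0169 + 0.0016 + 0.5476 = 0.5714
B_terr = 1 / 0.5714 = 1.7501
Σp_pascᵢ² = 0.26² + 0.06² + 0.32² + 0.21² + 0.15² = 0.0676 + 0.0036 + 0.1024 + 0.0441 + 0.0225 = 0.2402
B_pasc = 1 / 0.2402 = 4.1632
Ranking by B (broadest → narrowest): Bombus pascuorum (4.16) > Bombus lapidarius (2.39) > Bombus terrestris (1.75)

Bombus pascuorum > Bombus lapidarius > Bombus terrestris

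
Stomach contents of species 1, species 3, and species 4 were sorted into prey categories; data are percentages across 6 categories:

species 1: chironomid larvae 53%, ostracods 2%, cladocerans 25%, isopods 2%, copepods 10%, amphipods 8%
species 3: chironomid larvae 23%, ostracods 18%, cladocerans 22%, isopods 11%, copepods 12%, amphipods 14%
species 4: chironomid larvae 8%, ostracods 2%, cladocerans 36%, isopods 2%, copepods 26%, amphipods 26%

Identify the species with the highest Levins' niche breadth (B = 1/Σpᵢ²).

species 3

Convert percentages to proportions (divide by 100).
Σp_1ᵢ² = 0.53² + 0.02² + 0.25² + 0.02² + 0.10² + 0.08² = 0.2809 + 0.0004 + 0.0625 + 0.0004 + 0.0100 + 0.0064 = 0.3606
B_1 = 1 / 0.3606 = 2.7732
Σp_3ᵢ² = 0.23² + 0.18² + 0.22² + 0.11² + 0.12² + 0.14² = 0.0529 + 0.0324 + 0.0484 + 0.0121 + 0.0144 + 0.0196 = 0.1798
B_3 = 1 / 0.1798 = 5.5617
Σp_4ᵢ² = 0.08² + 0.02² + 0.36² + 0.02² + 0.26² + 0.26² = 0.0064 + 0.0004 + 0.1296 + 0.0004 + 0.0676 + 0.0676 = 0.2720
B_4 = 1 / 0.2720 = 3.6765
Highest B → broadest niche (most generalist): species 3 (B = 5.56).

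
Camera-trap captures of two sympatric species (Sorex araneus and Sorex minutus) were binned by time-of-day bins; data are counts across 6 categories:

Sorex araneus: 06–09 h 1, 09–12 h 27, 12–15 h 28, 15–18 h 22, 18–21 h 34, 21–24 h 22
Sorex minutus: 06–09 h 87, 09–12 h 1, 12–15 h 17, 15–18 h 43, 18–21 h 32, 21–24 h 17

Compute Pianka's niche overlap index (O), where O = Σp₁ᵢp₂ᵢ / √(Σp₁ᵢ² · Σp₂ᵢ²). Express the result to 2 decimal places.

0.47

Proportions for Sorex araneus (n=134): 1/134=0.0075, 27/134=0.2015, 28/134=0.2090, 22/134=0.1642, 34/134=0.2537, 22/134=0.1642
Proportions for Sorex minutus (n=197): 87/197=0.4416, 1/197=0.0051, 17/197=0.0863, 43/197=0.2183, 32/197=0.1624, 17/197=0.0863
Σ p₁ᵢp₂ᵢ = 0.003312 + 0.001028 + 0.018037 + 0.035845 + 0.041201 + 0.014170 = 0.113593
Σp_1ᵢ² = 0.0075² + 0.2015² + 0.2090² + 0.1642² + 0.2537² + 0.1642² = 0.000056 + 0.040602 + 0.043681 + 0.026962 + 0.064364 + 0.026962 = 0.202627
Σp_2ᵢ² = 0.4416² + 0.0051² + 0.0863² + 0.2183² + 0.1624² + 0.0863² = 0.195011 + 0.000026 + 0.007448 + 0.047655 + 0.026374 + 0.007448 = 0.283962
O = 0.113593 / √(0.202627 × 0.283962) = 0.113593 / 0.2398716 = 0.4736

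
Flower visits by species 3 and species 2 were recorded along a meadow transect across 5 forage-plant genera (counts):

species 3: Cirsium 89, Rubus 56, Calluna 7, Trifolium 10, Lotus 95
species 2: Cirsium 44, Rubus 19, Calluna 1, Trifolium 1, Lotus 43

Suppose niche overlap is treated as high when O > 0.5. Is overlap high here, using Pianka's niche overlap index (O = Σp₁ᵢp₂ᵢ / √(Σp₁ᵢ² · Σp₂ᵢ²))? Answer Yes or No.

Proportions for species 3 (n=257): 89/257=0.3463, 56/257=0.2179, 7/257=0.0272, 10/257=0.0389, 95/257=0.3696
Proportions for species 2 (n=108): 44/108=0.4074, 19/108=0.1759, 1/108=0.0093, 1/108=0.0093, 43/108=0.3981
Σ p₁ᵢp₂ᵢ = 0.141083 + 0.038329 + 0.000253 + 0.000362 + 0.147138 = 0.327165
Σp_1ᵢ² = 0.3463² + 0.2179² + 0.0272² + 0.0389² + 0.3696² = 0.119924 + 0.047480 + 0.000740 + 0.001513 + 0.136604 = 0.306261
Σp_2ᵢ² = 0.4074² + 0.1759² + 0.0093² + 0.0093² + 0.3981² = 0.165975 + 0.030941 + 0.000086 + 0.000086 + 0.158484 = 0.355572
O = 0.327165 / √(0.306261 × 0.355572) = 0.327165 / 0.3299967 = 0.9914
O = 0.9914 > 0.5 → Yes.

Yes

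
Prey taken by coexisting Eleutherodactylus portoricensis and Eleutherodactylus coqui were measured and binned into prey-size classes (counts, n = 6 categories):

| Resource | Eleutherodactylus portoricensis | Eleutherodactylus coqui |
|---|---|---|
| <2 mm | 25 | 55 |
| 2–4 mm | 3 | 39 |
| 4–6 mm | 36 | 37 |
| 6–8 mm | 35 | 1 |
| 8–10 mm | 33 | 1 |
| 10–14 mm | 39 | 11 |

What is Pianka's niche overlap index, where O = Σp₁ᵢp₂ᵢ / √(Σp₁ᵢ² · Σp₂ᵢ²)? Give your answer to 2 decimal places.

0.56

Proportions for Eleutherodactylus portoricensis (n=171): 25/171=0.1462, 3/171=0.0175, 36/171=0.2105, 35/171=0.2047, 33/171=0.1930, 39/171=0.2281
Proportions for Eleutherodactylus coqui (n=144): 55/144=0.3819, 39/144=0.2708, 37/144=0.2569, 1/144=0.0069, 1/144=0.0069, 11/144=0.0764
Σ p₁ᵢp₂ᵢ = 0.055834 + 0.004739 + 0.054077 + 0.001412 + 0.001332 + 0.017427 = 0.134821
Σp_1ᵢ² = 0.1462² + 0.0175² + 0.2105² + 0.2047² + 0.1930² + 0.2281² = 0.021374 + 0.000306 + 0.044310 + 0.041902 + 0.037249 + 0.052030 = 0.197171
Σp_2ᵢ² = 0.3819² + 0.2708² + 0.2569² + 0.0069² + 0.0069² + 0.0764² = 0.145848 + 0.073333 + 0.065998 + 0.000048 + 0.000048 + 0.005837 = 0.291112
O = 0.134821 / √(0.197171 × 0.291112) = 0.134821 / 0.2395806 = 0.5627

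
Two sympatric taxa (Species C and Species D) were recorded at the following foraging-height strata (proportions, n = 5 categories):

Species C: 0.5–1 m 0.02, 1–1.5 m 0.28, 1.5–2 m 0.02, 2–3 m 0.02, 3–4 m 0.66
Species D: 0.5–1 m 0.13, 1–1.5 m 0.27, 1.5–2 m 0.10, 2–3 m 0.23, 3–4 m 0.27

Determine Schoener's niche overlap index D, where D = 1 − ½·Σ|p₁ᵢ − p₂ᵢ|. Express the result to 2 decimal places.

Σ|p₁ᵢ − p₂ᵢ| = 0.11 + 0.01 + 0.08 + 0.21 + 0.39 = 0.80
D = 1 − ½ × 0.80 = 1 − 0.400 = 0.6000

0.60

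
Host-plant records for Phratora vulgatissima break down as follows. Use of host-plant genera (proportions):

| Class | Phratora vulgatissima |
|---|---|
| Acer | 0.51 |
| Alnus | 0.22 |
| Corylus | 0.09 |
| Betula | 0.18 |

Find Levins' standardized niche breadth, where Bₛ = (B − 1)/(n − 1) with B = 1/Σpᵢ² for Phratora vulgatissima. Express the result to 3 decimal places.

0.622

Σpᵢ² = 0.51² + 0.22² + 0.09² + 0.18² = 0.2601 + 0.0484 + 0.0081 + 0.0324 = 0.3490
B = 1 / 0.3490 = 2.86533
Bₛ = (B − 1)/(n − 1) = (2.86533 − 1)/(4 − 1) = 1.86533/3 = 0.62178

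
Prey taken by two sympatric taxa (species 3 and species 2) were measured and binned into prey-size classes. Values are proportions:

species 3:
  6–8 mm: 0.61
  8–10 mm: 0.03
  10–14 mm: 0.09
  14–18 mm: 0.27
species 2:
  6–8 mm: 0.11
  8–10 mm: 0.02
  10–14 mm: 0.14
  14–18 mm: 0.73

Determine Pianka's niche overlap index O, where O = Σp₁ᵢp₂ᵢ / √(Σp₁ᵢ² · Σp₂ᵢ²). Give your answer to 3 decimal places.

0.548

Σ p₁ᵢp₂ᵢ = 0.0671 + 0.0006 + 0.0126 + 0.1971 = 0.2774
Σp_1ᵢ² = 0.61² + 0.03² + 0.09² + 0.27² = 0.3721 + 0.0009 + 0.0081 + 0.0729 = 0.4540
Σp_2ᵢ² = 0.11² + 0.02² + 0.14² + 0.73² = 0.0121 + 0.0004 + 0.0196 + 0.5329 = 0.5650
O = 0.2774 / √(0.4540 × 0.5650) = 0.2774 / 0.506468 = 0.54771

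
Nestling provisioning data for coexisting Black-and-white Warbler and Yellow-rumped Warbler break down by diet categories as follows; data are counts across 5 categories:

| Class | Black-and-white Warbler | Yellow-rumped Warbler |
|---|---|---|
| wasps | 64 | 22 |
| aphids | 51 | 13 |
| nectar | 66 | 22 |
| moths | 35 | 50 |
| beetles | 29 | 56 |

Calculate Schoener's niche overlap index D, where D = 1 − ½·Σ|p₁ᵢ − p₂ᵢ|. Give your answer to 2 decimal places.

Proportions for Black-and-white Warbler (n=245): 64/245=0.2612, 51/245=0.2082, 66/245=0.2694, 35/245=0.1429, 29/245=0.1184
Proportions for Yellow-rumped Warbler (n=163): 22/163=0.1350, 13/163=0.0798, 22/163=0.1350, 50/163=0.3067, 56/163=0.3436
Σ|p₁ᵢ − p₂ᵢ| = 0.1262 + 0.1284 + 0.1344 + 0.1638 + 0.2252 = 0.7780
D = 1 − ½ × 0.7780 = 1 − 0.38900 = 0.61100

0.61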